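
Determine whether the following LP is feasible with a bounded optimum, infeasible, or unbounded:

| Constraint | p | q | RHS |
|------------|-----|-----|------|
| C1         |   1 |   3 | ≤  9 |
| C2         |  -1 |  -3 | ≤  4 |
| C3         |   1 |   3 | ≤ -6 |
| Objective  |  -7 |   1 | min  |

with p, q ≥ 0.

Infeasible (no feasible solution exists)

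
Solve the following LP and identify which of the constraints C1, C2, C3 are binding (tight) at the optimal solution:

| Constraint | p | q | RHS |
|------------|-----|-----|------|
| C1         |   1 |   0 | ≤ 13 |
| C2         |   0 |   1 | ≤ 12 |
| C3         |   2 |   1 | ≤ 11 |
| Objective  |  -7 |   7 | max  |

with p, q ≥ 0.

At p = 0, q = 11, compute slack b - a·x for each constraint:
  C1: 13 − 0 = 13  (slack)
  C2: 12 − 11 = 1  (slack)
  C3: 11 − 11 = 0  (binding)

Optimal: p = 0, q = 11
Binding: C3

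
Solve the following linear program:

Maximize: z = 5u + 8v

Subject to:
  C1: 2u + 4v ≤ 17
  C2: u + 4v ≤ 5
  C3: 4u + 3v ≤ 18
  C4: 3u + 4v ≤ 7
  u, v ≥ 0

Evaluate the objective at each vertex of the feasible region:
  z(0, 0) = 0
  z(2.333, 0) = 11.67
  z(1, 1) = 13  ←
  z(0, 1.25) = 10
The maximum is at u = 1, v = 1.

u = 1, v = 1, z = 13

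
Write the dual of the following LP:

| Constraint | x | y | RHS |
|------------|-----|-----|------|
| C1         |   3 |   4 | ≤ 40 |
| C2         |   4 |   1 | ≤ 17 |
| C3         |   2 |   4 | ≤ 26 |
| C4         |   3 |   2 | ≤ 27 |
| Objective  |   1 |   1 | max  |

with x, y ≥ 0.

Primal max cᵀx s.t. Ax ≤ b, x ≥ 0  →  Dual min bᵀy s.t. Aᵀy ≥ c, y ≥ 0.

Minimize: z = 40y1 + 17y2 + 26y3 + 27y4

Subject to:
  3y1 + 4y2 + 2y3 + 3y4 ≥ 1
  4y1 + y2 + 4y3 + 2y4 ≥ 1
  y1, y2, y3, y4 ≥ 0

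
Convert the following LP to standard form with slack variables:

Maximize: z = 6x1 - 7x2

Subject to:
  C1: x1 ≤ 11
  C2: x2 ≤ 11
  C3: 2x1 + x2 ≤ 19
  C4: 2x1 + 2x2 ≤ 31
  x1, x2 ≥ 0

max z = 6x1 - 7x2

s.t.
  x1 + s1 = 11
  x2 + s2 = 11
  2x1 + x2 + s3 = 19
  2x1 + 2x2 + s4 = 31
  x1, x2, s1, s2, s3, s4 ≥ 0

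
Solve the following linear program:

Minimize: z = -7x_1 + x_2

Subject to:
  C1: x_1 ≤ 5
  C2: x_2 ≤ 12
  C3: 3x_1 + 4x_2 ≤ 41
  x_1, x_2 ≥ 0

Evaluate the objective at each vertex of the feasible region:
  z(0, 0) = 0
  z(5, 0) = -35  ←
  z(5, 6.5) = -28.5
  z(0, 10.25) = 10.25
The minimum is at x_1 = 5, x_2 = 0.

x_1 = 5, x_2 = 0, z = -35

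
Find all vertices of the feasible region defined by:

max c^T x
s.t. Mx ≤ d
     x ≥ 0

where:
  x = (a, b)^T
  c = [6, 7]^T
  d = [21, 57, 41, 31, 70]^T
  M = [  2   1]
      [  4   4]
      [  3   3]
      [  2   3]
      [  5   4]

(0, 0), (10.5, 0), (8, 5), (0, 10.33)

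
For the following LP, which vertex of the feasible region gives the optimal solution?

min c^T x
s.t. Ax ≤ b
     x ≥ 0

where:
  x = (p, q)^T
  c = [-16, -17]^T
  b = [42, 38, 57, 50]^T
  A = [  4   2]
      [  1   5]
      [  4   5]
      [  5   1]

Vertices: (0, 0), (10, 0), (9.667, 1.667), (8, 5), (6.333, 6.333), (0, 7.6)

Evaluate the objective at each vertex of the feasible region:
  z(0, 0) = 0
  z(10, 0) = -160
  z(9.667, 1.667) = -183
  z(8, 5) = -213  ←
  z(6.333, 6.333) = -209
  z(0, 7.6) = -129.2
The minimum is at p = 8, q = 5.

(8, 5)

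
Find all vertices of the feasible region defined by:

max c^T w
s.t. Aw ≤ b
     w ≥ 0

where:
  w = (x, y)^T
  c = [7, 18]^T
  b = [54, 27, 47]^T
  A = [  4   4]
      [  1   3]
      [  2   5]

(0, 0), (13.5, 0), (6.833, 6.667), (6, 7), (0, 9)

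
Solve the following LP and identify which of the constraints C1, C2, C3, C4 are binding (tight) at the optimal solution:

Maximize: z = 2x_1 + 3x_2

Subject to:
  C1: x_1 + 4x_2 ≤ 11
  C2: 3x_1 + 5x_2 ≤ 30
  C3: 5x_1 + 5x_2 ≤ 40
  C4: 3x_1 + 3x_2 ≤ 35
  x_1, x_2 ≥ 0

At x_1 = 7, x_2 = 1, compute slack b - a·x for each constraint:
  C1: 11 − 11 = 0  (binding)
  C2: 30 − 26 = 4  (slack)
  C3: 40 − 40 = 0  (binding)
  C4: 35 − 24 = 11  (slack)

Optimal: x_1 = 7, x_2 = 1
Binding: C1, C3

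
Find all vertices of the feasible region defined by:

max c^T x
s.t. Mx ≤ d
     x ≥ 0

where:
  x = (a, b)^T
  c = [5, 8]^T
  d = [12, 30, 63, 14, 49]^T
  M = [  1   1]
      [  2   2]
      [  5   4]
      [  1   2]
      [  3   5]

(0, 0), (12, 0), (10, 2), (0, 7)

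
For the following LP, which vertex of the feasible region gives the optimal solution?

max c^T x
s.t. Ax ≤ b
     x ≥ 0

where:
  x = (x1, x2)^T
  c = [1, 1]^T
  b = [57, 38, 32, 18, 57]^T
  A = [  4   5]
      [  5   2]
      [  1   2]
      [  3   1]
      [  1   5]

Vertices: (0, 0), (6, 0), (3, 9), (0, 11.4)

Evaluate the objective at each vertex of the feasible region:
  z(0, 0) = 0
  z(6, 0) = 6
  z(3, 9) = 12  ←
  z(0, 11.4) = 11.4
The maximum is at x1 = 3, x2 = 9.

(3, 9)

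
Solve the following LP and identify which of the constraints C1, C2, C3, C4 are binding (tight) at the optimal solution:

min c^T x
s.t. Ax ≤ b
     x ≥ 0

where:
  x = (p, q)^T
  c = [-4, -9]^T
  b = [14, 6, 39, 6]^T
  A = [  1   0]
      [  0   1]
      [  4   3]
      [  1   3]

At p = 6, q = 0, compute slack b - a·x for each constraint:
  C1: 14 − 6 = 8  (slack)
  C2: 6 − 0 = 6  (slack)
  C3: 39 − 24 = 15  (slack)
  C4: 6 − 6 = 0  (binding)

Optimal: p = 6, q = 0
Binding: C4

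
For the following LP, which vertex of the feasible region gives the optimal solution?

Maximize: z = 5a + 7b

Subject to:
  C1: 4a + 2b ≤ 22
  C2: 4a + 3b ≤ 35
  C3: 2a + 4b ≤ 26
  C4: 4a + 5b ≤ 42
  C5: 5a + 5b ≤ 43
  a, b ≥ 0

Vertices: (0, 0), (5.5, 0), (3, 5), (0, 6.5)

Evaluate the objective at each vertex of the feasible region:
  z(0, 0) = 0
  z(5.5, 0) = 27.5
  z(3, 5) = 50  ←
  z(0, 6.5) = 45.5
The maximum is at a = 3, b = 5.

(3, 5)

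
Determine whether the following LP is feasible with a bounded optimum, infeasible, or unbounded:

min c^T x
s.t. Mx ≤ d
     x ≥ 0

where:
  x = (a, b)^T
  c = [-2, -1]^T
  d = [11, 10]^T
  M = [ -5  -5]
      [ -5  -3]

Unbounded (objective can decrease without bound)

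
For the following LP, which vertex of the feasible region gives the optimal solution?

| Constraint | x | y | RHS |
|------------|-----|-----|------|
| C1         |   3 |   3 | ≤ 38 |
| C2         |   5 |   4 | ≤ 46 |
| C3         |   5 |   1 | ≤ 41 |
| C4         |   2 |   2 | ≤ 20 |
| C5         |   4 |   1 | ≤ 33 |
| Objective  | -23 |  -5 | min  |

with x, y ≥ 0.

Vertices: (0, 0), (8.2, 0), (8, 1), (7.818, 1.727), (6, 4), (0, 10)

Evaluate the objective at each vertex of the feasible region:
  z(0, 0) = 0
  z(8.2, 0) = -188.6
  z(8, 1) = -189  ←
  z(7.818, 1.727) = -188.5
  z(6, 4) = -158
  z(0, 10) = -50
The minimum is at x = 8, y = 1.

(8, 1)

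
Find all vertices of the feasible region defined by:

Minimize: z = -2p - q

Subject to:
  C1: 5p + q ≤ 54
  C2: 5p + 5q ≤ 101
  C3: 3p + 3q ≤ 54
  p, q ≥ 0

(0, 0), (10.8, 0), (9, 9), (0, 18)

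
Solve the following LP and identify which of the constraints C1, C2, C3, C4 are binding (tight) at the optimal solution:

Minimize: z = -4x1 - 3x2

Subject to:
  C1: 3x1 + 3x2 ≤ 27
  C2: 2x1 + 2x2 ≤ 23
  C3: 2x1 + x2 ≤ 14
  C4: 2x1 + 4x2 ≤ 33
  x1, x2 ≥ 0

At x1 = 5, x2 = 4, compute slack b - a·x for each constraint:
  C1: 27 − 27 = 0  (binding)
  C2: 23 − 18 = 5  (slack)
  C3: 14 − 14 = 0  (binding)
  C4: 33 − 26 = 7  (slack)

Optimal: x1 = 5, x2 = 4
Binding: C1, C3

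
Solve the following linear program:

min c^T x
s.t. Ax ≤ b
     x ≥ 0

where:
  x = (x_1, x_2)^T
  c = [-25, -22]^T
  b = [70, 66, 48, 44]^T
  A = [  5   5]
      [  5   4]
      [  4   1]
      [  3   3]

Evaluate the objective at each vertex of the feasible region:
  z(0, 0) = 0
  z(12, 0) = -300
  z(11.45, 2.182) = -334.4
  z(10, 4) = -338  ←
  z(0, 14) = -308
The minimum is at x_1 = 10, x_2 = 4.

x_1 = 10, x_2 = 4, z = -338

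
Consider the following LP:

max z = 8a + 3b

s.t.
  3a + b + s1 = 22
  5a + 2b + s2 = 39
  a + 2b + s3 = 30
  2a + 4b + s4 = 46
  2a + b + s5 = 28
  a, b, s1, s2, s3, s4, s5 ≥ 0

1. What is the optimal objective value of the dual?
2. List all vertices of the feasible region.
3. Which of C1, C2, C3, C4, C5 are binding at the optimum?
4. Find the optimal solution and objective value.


1. 61
2. (0, 0), (7.333, 0), (5, 7), (4, 9.5), (0, 11.5)
3. C1, C2
4. a = 5, b = 7, z = 61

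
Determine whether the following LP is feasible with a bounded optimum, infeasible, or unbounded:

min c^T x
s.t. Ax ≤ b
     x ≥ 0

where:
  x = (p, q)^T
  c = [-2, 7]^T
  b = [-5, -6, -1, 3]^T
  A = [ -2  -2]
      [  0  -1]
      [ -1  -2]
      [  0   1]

Infeasible (no feasible solution exists)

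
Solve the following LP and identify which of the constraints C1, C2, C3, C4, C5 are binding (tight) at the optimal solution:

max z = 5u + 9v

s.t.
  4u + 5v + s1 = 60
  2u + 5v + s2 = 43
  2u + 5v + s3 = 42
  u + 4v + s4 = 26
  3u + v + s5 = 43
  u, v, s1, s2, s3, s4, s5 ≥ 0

At u = 10, v = 4, compute slack b - a·x for each constraint:
  C1: 60 − 60 = 0  (binding)
  C2: 43 − 40 = 3  (slack)
  C3: 42 − 40 = 2  (slack)
  C4: 26 − 26 = 0  (binding)
  C5: 43 − 34 = 9  (slack)

Optimal: u = 10, v = 4
Binding: C1, C4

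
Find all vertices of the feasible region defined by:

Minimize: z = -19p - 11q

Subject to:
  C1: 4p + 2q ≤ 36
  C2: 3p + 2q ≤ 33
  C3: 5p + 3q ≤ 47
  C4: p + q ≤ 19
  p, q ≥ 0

(0, 0), (9, 0), (7, 4), (0, 15.67)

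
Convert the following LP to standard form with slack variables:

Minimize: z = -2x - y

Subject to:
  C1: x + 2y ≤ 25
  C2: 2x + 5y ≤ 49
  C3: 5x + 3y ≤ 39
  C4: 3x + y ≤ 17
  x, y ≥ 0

min z = -2x - y

s.t.
  x + 2y + s1 = 25
  2x + 5y + s2 = 49
  5x + 3y + s3 = 39
  3x + y + s4 = 17
  x, y, s1, s2, s3, s4 ≥ 0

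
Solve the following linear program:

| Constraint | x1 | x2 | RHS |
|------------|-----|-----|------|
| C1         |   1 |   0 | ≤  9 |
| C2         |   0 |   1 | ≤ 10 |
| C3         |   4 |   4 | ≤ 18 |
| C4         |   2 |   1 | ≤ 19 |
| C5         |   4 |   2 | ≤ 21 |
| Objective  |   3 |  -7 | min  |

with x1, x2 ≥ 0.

Evaluate the objective at each vertex of the feasible region:
  z(0, 0) = 0
  z(4.5, 0) = 13.5
  z(0, 4.5) = -31.5  ←
The minimum is at x1 = 0, x2 = 4.5.

x1 = 0, x2 = 4.5, z = -31.5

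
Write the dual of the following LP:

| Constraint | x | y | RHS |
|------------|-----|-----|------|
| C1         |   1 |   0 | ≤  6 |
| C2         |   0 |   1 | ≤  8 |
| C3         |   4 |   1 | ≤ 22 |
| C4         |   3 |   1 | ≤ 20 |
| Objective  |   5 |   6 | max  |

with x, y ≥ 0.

Primal max cᵀx s.t. Ax ≤ b, x ≥ 0  →  Dual min bᵀy s.t. Aᵀy ≥ c, y ≥ 0.

Minimize: z = 6y1 + 8y2 + 22y3 + 20y4

Subject to:
  y1 + 4y3 + 3y4 ≥ 5
  y2 + y3 + y4 ≥ 6
  y1, y2, y3, y4 ≥ 0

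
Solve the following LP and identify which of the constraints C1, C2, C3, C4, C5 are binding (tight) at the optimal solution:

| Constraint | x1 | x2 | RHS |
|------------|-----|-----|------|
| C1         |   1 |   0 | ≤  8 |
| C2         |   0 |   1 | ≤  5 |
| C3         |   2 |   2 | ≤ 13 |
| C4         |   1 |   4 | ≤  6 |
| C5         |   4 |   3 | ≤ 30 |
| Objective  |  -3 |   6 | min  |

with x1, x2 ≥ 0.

At x1 = 6, x2 = 0, compute slack b - a·x for each constraint:
  C1: 8 − 6 = 2  (slack)
  C2: 5 − 0 = 5  (slack)
  C3: 13 − 12 = 1  (slack)
  C4: 6 − 6 = 0  (binding)
  C5: 30 − 24 = 6  (slack)

Optimal: x1 = 6, x2 = 0
Binding: C4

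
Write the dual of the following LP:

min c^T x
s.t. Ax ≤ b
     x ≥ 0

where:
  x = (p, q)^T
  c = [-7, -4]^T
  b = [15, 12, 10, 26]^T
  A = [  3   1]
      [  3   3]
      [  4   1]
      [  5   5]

Primal min cᵀx s.t. Ax ≤ b, x ≥ 0  →  Dual max −bᵀy s.t. Aᵀy ≥ −c, y ≥ 0.

Maximize: z = -15y1 - 12y2 - 10y3 - 26y4

Subject to:
  3y1 + 3y2 + 4y3 + 5y4 ≥ 7
  y1 + 3y2 + y3 + 5y4 ≥ 4
  y1, y2, y3, y4 ≥ 0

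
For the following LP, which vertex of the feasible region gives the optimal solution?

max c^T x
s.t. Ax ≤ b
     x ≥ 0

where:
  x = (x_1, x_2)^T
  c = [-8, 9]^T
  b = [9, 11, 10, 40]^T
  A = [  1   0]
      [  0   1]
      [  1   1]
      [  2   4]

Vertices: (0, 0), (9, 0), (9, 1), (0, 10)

Evaluate the objective at each vertex of the feasible region:
  z(0, 0) = 0
  z(9, 0) = -72
  z(9, 1) = -63
  z(0, 10) = 90  ←
The maximum is at x_1 = 0, x_2 = 10.

(0, 10)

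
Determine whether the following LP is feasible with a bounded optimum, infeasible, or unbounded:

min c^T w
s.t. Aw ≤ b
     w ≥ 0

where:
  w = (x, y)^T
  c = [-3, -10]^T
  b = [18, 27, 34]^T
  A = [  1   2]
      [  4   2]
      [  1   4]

Feasible with a bounded optimal solution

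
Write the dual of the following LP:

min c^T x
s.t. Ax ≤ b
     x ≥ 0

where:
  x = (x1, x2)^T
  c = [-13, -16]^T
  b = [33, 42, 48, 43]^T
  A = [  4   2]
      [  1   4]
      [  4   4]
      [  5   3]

Primal min cᵀx s.t. Ax ≤ b, x ≥ 0  →  Dual max −bᵀy s.t. Aᵀy ≥ −c, y ≥ 0.

Maximize: z = -33y1 - 42y2 - 48y3 - 43y4

Subject to:
  4y1 + y2 + 4y3 + 5y4 ≥ 13
  2y1 + 4y2 + 4y3 + 3y4 ≥ 16
  y1, y2, y3, y4 ≥ 0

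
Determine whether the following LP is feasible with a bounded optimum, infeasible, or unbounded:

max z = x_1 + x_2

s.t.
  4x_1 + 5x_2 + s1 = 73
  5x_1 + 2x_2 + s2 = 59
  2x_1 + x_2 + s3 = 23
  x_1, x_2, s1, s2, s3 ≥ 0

Feasible with a bounded optimal solution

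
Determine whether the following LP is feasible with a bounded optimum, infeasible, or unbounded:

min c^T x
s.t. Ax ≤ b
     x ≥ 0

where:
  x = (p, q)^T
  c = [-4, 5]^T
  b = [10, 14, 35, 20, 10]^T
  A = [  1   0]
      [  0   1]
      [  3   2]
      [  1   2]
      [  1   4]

Feasible with a bounded optimal solution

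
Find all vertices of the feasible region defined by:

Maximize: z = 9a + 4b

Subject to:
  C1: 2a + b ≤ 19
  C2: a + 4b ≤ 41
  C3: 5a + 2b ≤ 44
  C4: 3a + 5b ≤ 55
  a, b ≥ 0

(0, 0), (8.8, 0), (6, 7), (5.714, 7.571), (2.143, 9.714), (0, 10.25)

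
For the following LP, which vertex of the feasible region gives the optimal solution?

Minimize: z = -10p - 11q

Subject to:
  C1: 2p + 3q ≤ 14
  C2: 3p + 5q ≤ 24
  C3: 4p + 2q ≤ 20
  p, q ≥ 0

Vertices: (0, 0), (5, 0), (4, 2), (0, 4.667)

Evaluate the objective at each vertex of the feasible region:
  z(0, 0) = 0
  z(5, 0) = -50
  z(4, 2) = -62  ←
  z(0, 4.667) = -51.33
The minimum is at p = 4, q = 2.

(4, 2)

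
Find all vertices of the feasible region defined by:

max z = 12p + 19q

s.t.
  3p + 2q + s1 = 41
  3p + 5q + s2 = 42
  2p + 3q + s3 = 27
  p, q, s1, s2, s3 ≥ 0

(0, 0), (13.5, 0), (9, 3), (0, 8.4)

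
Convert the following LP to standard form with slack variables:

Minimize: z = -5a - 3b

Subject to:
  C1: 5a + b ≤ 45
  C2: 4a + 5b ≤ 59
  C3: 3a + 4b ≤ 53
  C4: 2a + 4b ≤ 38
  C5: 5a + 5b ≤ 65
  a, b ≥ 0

min z = -5a - 3b

s.t.
  5a + b + s1 = 45
  4a + 5b + s2 = 59
  3a + 4b + s3 = 53
  2a + 4b + s4 = 38
  5a + 5b + s5 = 65
  a, b, s1, s2, s3, s4, s5 ≥ 0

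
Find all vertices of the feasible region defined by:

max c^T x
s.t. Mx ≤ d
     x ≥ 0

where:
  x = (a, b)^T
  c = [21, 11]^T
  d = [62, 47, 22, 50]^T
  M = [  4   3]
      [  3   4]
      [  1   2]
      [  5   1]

(0, 0), (10, 0), (9, 5), (3, 9.5), (0, 11)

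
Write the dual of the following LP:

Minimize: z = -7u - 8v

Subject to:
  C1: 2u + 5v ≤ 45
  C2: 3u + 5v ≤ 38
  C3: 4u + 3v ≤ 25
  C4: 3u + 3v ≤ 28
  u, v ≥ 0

Primal min cᵀx s.t. Ax ≤ b, x ≥ 0  →  Dual max −bᵀy s.t. Aᵀy ≥ −c, y ≥ 0.

Maximize: z = -45y1 - 38y2 - 25y3 - 28y4

Subject to:
  2y1 + 3y2 + 4y3 + 3y4 ≥ 7
  5y1 + 5y2 + 3y3 + 3y4 ≥ 8
  y1, y2, y3, y4 ≥ 0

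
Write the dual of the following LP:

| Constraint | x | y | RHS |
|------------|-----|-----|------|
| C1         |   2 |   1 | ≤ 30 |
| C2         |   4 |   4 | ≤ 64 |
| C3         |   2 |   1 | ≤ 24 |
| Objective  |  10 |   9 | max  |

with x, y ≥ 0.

Primal max cᵀx s.t. Ax ≤ b, x ≥ 0  →  Dual min bᵀy s.t. Aᵀy ≥ c, y ≥ 0.

Minimize: z = 30y1 + 64y2 + 24y3

Subject to:
  2y1 + 4y2 + 2y3 ≥ 10
  y1 + 4y2 + y3 ≥ 9
  y1, y2, y3 ≥ 0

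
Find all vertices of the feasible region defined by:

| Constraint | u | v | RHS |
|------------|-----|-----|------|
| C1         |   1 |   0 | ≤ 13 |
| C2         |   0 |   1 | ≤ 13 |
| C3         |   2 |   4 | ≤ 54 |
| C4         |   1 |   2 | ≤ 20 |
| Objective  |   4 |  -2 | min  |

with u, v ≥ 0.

(0, 0), (13, 0), (13, 3.5), (0, 10)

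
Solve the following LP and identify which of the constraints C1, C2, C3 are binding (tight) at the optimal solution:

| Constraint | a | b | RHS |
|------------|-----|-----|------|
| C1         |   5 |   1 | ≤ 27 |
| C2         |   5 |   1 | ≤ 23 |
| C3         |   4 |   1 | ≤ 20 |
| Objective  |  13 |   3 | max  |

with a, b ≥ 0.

At a = 3, b = 8, compute slack b - a·x for each constraint:
  C1: 27 − 23 = 4  (slack)
  C2: 23 − 23 = 0  (binding)
  C3: 20 − 20 = 0  (binding)

Optimal: a = 3, b = 8
Binding: C2, C3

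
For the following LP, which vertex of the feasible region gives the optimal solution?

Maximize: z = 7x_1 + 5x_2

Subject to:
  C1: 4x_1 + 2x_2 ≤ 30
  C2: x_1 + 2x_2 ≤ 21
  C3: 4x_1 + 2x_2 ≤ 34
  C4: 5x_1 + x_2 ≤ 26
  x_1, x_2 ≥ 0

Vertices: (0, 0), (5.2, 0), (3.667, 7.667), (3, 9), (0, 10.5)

Evaluate the objective at each vertex of the feasible region:
  z(0, 0) = 0
  z(5.2, 0) = 36.4
  z(3.667, 7.667) = 64
  z(3, 9) = 66  ←
  z(0, 10.5) = 52.5
The maximum is at x_1 = 3, x_2 = 9.

(3, 9)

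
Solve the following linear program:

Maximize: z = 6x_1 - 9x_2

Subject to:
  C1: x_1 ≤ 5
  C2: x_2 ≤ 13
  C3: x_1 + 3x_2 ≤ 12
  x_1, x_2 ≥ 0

Evaluate the objective at each vertex of the feasible region:
  z(0, 0) = 0
  z(5, 0) = 30  ←
  z(5, 2.333) = 9
  z(0, 4) = -36
The maximum is at x_1 = 5, x_2 = 0.

x_1 = 5, x_2 = 0, z = 30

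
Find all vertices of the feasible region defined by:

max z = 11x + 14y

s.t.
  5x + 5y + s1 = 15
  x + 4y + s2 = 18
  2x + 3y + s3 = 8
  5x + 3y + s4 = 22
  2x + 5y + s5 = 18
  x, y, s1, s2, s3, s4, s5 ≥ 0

(0, 0), (3, 0), (1, 2), (0, 2.667)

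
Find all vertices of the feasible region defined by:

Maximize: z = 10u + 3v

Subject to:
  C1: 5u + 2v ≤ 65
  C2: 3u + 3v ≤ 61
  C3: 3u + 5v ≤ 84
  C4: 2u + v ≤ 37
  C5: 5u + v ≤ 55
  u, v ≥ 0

(0, 0), (11, 0), (9, 10), (8.263, 11.84), (0, 16.8)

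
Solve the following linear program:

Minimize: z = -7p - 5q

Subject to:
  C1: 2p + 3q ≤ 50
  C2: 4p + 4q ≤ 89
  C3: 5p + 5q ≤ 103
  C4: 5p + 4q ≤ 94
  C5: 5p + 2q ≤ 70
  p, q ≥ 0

Evaluate the objective at each vertex of the feasible region:
  z(0, 0) = 0
  z(14, 0) = -98
  z(10, 10) = -120  ←
  z(0, 16.67) = -83.33
The minimum is at p = 10, q = 10.

p = 10, q = 10, z = -120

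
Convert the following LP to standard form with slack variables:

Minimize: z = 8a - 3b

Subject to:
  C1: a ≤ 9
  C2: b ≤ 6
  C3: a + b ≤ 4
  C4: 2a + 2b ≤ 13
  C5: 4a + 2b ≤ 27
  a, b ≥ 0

min z = 8a - 3b

s.t.
  a + s1 = 9
  b + s2 = 6
  a + b + s3 = 4
  2a + 2b + s4 = 13
  4a + 2b + s5 = 27
  a, b, s1, s2, s3, s4, s5 ≥ 0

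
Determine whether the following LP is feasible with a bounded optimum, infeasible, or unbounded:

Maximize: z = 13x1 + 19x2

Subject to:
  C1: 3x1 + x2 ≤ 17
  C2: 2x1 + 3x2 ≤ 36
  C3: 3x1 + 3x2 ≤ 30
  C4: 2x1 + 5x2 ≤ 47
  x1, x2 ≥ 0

Feasible with a bounded optimal solution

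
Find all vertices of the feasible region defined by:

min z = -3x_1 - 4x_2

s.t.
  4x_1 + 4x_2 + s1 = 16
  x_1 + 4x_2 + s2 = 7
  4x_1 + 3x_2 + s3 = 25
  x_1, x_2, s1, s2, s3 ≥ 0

(0, 0), (4, 0), (3, 1), (0, 1.75)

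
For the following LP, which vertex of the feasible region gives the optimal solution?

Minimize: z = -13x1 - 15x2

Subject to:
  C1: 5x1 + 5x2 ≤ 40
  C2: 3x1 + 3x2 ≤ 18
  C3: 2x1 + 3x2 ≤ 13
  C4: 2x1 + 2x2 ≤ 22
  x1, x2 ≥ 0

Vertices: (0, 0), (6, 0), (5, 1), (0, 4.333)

Evaluate the objective at each vertex of the feasible region:
  z(0, 0) = 0
  z(6, 0) = -78
  z(5, 1) = -80  ←
  z(0, 4.333) = -65
The minimum is at x1 = 5, x2 = 1.

(5, 1)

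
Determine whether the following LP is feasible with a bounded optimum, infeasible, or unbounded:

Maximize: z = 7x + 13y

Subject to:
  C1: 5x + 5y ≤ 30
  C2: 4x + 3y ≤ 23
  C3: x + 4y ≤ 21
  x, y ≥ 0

Feasible with a bounded optimal solution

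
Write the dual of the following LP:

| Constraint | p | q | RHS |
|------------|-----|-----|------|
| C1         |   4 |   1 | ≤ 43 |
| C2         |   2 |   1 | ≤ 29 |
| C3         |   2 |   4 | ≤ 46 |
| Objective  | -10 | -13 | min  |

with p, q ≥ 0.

Primal min cᵀx s.t. Ax ≤ b, x ≥ 0  →  Dual max −bᵀy s.t. Aᵀy ≥ −c, y ≥ 0.

Maximize: z = -43y1 - 29y2 - 46y3

Subject to:
  4y1 + 2y2 + 2y3 ≥ 10
  y1 + y2 + 4y3 ≥ 13
  y1, y2, y3 ≥ 0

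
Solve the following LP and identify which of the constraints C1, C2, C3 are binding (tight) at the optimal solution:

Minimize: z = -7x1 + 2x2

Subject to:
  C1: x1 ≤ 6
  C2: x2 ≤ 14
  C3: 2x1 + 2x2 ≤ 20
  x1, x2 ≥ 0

At x1 = 6, x2 = 0, compute slack b - a·x for each constraint:
  C1: 6 − 6 = 0  (binding)
  C2: 14 − 0 = 14  (slack)
  C3: 20 − 12 = 8  (slack)

Optimal: x1 = 6, x2 = 0
Binding: C1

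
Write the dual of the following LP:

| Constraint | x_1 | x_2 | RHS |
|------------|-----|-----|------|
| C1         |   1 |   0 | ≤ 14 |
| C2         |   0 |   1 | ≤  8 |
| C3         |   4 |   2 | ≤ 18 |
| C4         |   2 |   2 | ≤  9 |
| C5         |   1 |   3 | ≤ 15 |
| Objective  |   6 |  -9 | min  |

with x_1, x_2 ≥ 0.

Primal min cᵀx s.t. Ax ≤ b, x ≥ 0  →  Dual max −bᵀy s.t. Aᵀy ≥ −c, y ≥ 0.

Maximize: z = -14y1 - 8y2 - 18y3 - 9y4 - 15y5

Subject to:
  y1 + 4y3 + 2y4 + y5 ≥ -6
  y2 + 2y3 + 2y4 + 3y5 ≥ 9
  y1, y2, y3, y4, y5 ≥ 0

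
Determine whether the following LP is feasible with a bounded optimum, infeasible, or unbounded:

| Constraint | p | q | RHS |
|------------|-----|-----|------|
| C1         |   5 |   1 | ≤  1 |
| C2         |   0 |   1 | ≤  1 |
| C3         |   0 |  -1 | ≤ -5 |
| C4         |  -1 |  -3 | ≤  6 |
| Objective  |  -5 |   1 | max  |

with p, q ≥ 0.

Infeasible (no feasible solution exists)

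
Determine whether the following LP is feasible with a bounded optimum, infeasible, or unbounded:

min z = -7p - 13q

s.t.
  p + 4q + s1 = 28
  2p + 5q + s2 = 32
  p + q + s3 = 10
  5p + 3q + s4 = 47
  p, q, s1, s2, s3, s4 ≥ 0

Feasible with a bounded optimal solution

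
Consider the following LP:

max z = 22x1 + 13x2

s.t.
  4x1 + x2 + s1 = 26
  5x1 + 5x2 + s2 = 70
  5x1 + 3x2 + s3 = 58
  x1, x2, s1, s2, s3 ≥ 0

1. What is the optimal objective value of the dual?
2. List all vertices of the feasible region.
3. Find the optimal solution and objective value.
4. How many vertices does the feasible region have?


1. 218
2. (0, 0), (6.5, 0), (4, 10), (0, 14)
3. x1 = 4, x2 = 10, z = 218
4. 4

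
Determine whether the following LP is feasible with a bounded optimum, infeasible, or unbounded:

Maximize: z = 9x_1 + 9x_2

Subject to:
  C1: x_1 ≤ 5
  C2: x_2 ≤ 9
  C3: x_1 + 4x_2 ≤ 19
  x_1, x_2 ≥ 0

Feasible with a bounded optimal solution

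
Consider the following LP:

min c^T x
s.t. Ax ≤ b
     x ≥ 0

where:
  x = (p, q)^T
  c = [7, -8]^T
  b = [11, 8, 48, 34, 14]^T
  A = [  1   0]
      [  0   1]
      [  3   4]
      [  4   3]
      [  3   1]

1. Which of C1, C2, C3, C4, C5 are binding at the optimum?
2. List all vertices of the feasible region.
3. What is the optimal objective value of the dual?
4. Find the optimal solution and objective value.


1. C2
2. (0, 0), (4.667, 0), (2, 8), (0, 8)
3. -64
4. p = 0, q = 8, z = -64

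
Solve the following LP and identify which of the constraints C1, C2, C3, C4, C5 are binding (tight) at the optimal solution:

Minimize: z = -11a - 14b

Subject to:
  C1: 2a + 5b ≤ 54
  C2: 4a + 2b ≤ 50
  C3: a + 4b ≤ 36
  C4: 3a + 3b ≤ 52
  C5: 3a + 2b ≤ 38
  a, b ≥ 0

At a = 8, b = 7, compute slack b - a·x for each constraint:
  C1: 54 − 51 = 3  (slack)
  C2: 50 − 46 = 4  (slack)
  C3: 36 − 36 = 0  (binding)
  C4: 52 − 45 = 7  (slack)
  C5: 38 − 38 = 0  (binding)

Optimal: a = 8, b = 7
Binding: C3, C5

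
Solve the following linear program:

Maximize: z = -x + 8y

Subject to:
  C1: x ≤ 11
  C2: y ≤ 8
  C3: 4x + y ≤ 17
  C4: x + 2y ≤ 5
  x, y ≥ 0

Evaluate the objective at each vertex of the feasible region:
  z(0, 0) = 0
  z(4.25, 0) = -4.25
  z(4.143, 0.4286) = -0.7143
  z(0, 2.5) = 20  ←
The maximum is at x = 0, y = 2.5.

x = 0, y = 2.5, z = 20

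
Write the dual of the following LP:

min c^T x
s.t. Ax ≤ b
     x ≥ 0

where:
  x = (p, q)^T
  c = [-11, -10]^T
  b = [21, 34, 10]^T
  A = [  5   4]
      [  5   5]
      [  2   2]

Primal min cᵀx s.t. Ax ≤ b, x ≥ 0  →  Dual max −bᵀy s.t. Aᵀy ≥ −c, y ≥ 0.

Maximize: z = -21y1 - 34y2 - 10y3

Subject to:
  5y1 + 5y2 + 2y3 ≥ 11
  4y1 + 5y2 + 2y3 ≥ 10
  y1, y2, y3 ≥ 0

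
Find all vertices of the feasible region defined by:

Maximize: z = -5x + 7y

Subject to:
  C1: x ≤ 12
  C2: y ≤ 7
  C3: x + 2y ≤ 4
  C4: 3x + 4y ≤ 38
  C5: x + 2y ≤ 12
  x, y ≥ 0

(0, 0), (4, 0), (0, 2)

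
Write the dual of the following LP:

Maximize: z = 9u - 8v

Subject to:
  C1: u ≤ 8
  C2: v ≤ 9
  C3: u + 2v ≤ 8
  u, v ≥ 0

Primal max cᵀx s.t. Ax ≤ b, x ≥ 0  →  Dual min bᵀy s.t. Aᵀy ≥ c, y ≥ 0.

Minimize: z = 8y1 + 9y2 + 8y3

Subject to:
  y1 + y3 ≥ 9
  y2 + 2y3 ≥ -8
  y1, y2, y3 ≥ 0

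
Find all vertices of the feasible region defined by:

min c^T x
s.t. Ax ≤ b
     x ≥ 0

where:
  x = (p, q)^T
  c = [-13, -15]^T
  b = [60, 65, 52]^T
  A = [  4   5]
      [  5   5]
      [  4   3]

(0, 0), (13, 0), (5, 8), (0, 12)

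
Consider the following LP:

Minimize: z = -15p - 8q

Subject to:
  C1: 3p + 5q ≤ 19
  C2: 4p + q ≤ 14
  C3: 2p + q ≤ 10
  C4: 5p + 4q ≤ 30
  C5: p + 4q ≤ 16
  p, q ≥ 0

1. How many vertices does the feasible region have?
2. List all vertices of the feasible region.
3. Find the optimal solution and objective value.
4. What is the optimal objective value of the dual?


1. 4
2. (0, 0), (3.5, 0), (3, 2), (0, 3.8)
3. p = 3, q = 2, z = -61
4. -61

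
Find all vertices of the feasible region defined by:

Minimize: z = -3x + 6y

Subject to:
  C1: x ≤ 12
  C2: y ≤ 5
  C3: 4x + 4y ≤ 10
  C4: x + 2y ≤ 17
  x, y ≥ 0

(0, 0), (2.5, 0), (0, 2.5)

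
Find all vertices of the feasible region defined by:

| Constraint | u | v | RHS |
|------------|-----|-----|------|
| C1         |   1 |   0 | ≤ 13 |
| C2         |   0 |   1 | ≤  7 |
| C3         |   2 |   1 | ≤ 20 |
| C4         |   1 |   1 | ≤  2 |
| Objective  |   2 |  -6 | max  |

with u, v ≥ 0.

(0, 0), (2, 0), (0, 2)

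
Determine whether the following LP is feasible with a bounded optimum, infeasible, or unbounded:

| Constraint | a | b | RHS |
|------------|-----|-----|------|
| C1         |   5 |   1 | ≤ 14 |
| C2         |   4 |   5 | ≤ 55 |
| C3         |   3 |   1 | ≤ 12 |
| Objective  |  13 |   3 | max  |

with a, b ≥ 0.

Feasible with a bounded optimal solution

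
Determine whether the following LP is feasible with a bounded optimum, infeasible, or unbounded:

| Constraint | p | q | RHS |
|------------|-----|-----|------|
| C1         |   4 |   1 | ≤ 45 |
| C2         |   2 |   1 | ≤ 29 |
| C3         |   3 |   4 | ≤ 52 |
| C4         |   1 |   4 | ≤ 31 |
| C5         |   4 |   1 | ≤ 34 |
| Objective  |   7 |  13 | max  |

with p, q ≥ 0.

Feasible with a bounded optimal solution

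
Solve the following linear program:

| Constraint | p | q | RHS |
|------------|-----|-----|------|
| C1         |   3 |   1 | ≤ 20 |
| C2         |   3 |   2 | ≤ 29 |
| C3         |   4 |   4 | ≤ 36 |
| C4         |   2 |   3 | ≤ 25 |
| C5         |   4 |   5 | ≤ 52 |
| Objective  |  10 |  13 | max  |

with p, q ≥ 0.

Evaluate the objective at each vertex of the feasible region:
  z(0, 0) = 0
  z(6.667, 0) = 66.67
  z(5.5, 3.5) = 100.5
  z(2, 7) = 111  ←
  z(0, 8.333) = 108.3
The maximum is at p = 2, q = 7.

p = 2, q = 7, z = 111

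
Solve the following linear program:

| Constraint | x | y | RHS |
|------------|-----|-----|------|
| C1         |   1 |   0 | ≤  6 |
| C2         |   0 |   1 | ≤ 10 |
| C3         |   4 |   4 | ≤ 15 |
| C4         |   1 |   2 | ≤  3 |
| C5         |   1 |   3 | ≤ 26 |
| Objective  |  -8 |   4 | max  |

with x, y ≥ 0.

Evaluate the objective at each vertex of the feasible region:
  z(0, 0) = 0
  z(3, 0) = -24
  z(0, 1.5) = 6  ←
The maximum is at x = 0, y = 1.5.

x = 0, y = 1.5, z = 6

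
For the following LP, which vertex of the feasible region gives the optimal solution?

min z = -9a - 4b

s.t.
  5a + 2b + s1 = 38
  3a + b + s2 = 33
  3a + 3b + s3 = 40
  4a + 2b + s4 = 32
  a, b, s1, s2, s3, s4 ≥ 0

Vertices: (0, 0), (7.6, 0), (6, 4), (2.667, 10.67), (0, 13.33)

Evaluate the objective at each vertex of the feasible region:
  z(0, 0) = 0
  z(7.6, 0) = -68.4
  z(6, 4) = -70  ←
  z(2.667, 10.67) = -66.67
  z(0, 13.33) = -53.33
The minimum is at a = 6, b = 4.

(6, 4)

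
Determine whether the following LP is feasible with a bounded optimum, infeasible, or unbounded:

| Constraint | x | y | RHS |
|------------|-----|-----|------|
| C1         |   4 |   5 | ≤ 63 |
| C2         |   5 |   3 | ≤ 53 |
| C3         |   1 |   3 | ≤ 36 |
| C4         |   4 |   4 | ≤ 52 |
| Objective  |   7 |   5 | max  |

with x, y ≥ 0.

Feasible with a bounded optimal solution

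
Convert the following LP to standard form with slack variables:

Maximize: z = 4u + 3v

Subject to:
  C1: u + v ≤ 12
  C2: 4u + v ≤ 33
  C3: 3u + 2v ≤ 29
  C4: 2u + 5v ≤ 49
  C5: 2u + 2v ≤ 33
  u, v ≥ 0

max z = 4u + 3v

s.t.
  u + v + s1 = 12
  4u + v + s2 = 33
  3u + 2v + s3 = 29
  2u + 5v + s4 = 49
  2u + 2v + s5 = 33
  u, v, s1, s2, s3, s4, s5 ≥ 0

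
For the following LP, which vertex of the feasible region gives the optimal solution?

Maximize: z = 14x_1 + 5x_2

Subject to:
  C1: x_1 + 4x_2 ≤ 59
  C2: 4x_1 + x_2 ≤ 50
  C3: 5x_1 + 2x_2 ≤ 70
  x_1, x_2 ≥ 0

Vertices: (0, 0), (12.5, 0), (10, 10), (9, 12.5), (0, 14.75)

Evaluate the objective at each vertex of the feasible region:
  z(0, 0) = 0
  z(12.5, 0) = 175
  z(10, 10) = 190  ←
  z(9, 12.5) = 188.5
  z(0, 14.75) = 73.75
The maximum is at x_1 = 10, x_2 = 10.

(10, 10)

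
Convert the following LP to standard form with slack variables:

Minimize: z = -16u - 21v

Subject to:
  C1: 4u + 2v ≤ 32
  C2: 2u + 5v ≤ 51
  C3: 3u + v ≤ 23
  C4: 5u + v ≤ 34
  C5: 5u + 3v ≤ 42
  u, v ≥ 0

min z = -16u - 21v

s.t.
  4u + 2v + s1 = 32
  2u + 5v + s2 = 51
  3u + v + s3 = 23
  5u + v + s4 = 34
  5u + 3v + s5 = 42
  u, v, s1, s2, s3, s4, s5 ≥ 0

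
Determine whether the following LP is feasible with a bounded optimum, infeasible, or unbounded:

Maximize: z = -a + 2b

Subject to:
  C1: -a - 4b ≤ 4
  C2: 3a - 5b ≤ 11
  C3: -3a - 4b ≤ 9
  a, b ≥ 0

Unbounded (objective can increase without bound)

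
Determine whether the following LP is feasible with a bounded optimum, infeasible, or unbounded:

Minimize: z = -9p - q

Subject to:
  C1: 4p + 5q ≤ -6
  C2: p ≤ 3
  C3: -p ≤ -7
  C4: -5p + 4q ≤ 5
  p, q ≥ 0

Infeasible (no feasible solution exists)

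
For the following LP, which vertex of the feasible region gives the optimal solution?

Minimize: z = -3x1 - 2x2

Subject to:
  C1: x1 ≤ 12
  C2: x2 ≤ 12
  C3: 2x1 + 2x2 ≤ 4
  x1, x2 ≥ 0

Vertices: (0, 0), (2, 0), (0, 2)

Evaluate the objective at each vertex of the feasible region:
  z(0, 0) = 0
  z(2, 0) = -6  ←
  z(0, 2) = -4
The minimum is at x1 = 2, x2 = 0.

(2, 0)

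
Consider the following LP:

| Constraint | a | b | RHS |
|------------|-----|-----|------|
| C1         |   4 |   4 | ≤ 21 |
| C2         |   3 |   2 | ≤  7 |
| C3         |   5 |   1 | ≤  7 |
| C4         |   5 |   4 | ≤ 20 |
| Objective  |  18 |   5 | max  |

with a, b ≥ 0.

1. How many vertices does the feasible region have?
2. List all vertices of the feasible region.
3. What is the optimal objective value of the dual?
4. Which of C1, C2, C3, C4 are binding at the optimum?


1. 4
2. (0, 0), (1.4, 0), (1, 2), (0, 3.5)
3. 28
4. C2, C3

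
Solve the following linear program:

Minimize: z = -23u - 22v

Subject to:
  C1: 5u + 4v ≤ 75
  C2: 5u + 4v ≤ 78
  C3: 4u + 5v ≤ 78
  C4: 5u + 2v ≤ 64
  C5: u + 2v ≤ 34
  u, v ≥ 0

Evaluate the objective at each vertex of the feasible region:
  z(0, 0) = 0
  z(12.8, 0) = -294.4
  z(10.6, 5.5) = -364.8
  z(7, 10) = -381  ←
  z(0, 15.6) = -343.2
The minimum is at u = 7, v = 10.

u = 7, v = 10, z = -381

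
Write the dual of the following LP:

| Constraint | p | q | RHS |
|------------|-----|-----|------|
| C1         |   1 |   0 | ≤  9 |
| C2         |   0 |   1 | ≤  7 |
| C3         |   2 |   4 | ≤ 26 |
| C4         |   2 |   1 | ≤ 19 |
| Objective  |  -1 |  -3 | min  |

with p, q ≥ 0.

Primal min cᵀx s.t. Ax ≤ b, x ≥ 0  →  Dual max −bᵀy s.t. Aᵀy ≥ −c, y ≥ 0.

Maximize: z = -9y1 - 7y2 - 26y3 - 19y4

Subject to:
  y1 + 2y3 + 2y4 ≥ 1
  y2 + 4y3 + y4 ≥ 3
  y1, y2, y3, y4 ≥ 0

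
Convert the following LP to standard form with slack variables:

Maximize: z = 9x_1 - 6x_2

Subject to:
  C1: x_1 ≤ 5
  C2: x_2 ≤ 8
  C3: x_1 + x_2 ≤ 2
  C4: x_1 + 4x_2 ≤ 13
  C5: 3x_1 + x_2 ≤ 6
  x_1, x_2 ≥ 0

max z = 9x_1 - 6x_2

s.t.
  x_1 + s1 = 5
  x_2 + s2 = 8
  x_1 + x_2 + s3 = 2
  x_1 + 4x_2 + s4 = 13
  3x_1 + x_2 + s5 = 6
  x_1, x_2, s1, s2, s3, s4, s5 ≥ 0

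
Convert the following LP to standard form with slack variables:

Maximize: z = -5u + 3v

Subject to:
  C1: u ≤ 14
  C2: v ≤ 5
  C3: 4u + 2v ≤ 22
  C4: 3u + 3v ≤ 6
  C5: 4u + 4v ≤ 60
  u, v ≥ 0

max z = -5u + 3v

s.t.
  u + s1 = 14
  v + s2 = 5
  4u + 2v + s3 = 22
  3u + 3v + s4 = 6
  4u + 4v + s5 = 60
  u, v, s1, s2, s3, s4, s5 ≥ 0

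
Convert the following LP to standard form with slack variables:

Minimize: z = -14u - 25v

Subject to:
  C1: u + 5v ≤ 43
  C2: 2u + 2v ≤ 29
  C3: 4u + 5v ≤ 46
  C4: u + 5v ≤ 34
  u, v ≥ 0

min z = -14u - 25v

s.t.
  u + 5v + s1 = 43
  2u + 2v + s2 = 29
  4u + 5v + s3 = 46
  u + 5v + s4 = 34
  u, v, s1, s2, s3, s4 ≥ 0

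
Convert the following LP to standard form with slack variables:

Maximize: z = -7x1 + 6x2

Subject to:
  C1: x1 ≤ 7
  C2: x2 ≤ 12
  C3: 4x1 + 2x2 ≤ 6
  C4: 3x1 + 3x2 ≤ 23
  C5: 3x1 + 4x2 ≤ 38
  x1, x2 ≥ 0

max z = -7x1 + 6x2

s.t.
  x1 + s1 = 7
  x2 + s2 = 12
  4x1 + 2x2 + s3 = 6
  3x1 + 3x2 + s4 = 23
  3x1 + 4x2 + s5 = 38
  x1, x2, s1, s2, s3, s4, s5 ≥ 0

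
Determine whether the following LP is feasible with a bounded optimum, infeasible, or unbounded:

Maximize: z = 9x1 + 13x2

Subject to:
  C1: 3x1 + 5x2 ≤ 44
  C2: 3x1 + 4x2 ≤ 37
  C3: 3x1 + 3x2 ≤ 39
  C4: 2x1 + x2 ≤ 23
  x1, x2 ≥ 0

Feasible with a bounded optimal solution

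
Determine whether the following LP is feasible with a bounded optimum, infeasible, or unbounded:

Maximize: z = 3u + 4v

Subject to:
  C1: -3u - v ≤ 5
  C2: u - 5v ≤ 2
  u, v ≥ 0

Unbounded (objective can increase without bound)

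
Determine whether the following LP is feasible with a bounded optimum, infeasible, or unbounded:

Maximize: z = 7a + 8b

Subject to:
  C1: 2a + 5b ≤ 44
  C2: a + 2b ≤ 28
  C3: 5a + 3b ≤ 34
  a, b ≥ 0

Feasible with a bounded optimal solution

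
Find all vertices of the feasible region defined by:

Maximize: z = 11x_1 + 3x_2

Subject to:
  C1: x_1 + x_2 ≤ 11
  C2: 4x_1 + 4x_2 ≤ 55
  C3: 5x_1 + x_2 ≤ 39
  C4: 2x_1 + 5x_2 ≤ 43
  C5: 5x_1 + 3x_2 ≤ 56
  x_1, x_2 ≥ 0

(0, 0), (7.8, 0), (7, 4), (4, 7), (0, 8.6)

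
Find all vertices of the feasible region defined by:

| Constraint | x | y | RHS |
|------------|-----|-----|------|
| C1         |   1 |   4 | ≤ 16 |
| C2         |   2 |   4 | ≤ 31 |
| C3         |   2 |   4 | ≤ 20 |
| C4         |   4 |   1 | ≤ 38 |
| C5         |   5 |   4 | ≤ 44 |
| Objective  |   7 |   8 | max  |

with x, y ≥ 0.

(0, 0), (8.8, 0), (8, 1), (4, 3), (0, 4)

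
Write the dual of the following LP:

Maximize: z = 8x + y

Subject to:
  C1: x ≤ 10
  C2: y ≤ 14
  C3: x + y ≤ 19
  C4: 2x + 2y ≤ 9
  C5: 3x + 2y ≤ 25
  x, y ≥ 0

Primal max cᵀx s.t. Ax ≤ b, x ≥ 0  →  Dual min bᵀy s.t. Aᵀy ≥ c, y ≥ 0.

Minimize: z = 10y1 + 14y2 + 19y3 + 9y4 + 25y5

Subject to:
  y1 + y3 + 2y4 + 3y5 ≥ 8
  y2 + y3 + 2y4 + 2y5 ≥ 1
  y1, y2, y3, y4, y5 ≥ 0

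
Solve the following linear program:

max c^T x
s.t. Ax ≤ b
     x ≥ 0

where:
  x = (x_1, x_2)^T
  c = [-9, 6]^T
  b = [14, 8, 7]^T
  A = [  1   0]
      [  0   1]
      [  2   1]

Evaluate the objective at each vertex of the feasible region:
  z(0, 0) = 0
  z(3.5, 0) = -31.5
  z(0, 7) = 42  ←
The maximum is at x_1 = 0, x_2 = 7.

x_1 = 0, x_2 = 7, z = 42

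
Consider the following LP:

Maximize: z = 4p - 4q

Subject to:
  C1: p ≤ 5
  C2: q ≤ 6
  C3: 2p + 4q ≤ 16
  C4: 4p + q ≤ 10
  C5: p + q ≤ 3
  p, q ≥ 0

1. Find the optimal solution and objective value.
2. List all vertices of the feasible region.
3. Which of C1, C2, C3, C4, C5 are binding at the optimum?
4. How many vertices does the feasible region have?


1. p = 2.5, q = 0, z = 10
2. (0, 0), (2.5, 0), (2.333, 0.6667), (0, 3)
3. C4
4. 4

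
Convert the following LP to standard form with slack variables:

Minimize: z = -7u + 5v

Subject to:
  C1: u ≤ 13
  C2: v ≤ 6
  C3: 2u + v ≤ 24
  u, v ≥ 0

min z = -7u + 5v

s.t.
  u + s1 = 13
  v + s2 = 6
  2u + v + s3 = 24
  u, v, s1, s2, s3 ≥ 0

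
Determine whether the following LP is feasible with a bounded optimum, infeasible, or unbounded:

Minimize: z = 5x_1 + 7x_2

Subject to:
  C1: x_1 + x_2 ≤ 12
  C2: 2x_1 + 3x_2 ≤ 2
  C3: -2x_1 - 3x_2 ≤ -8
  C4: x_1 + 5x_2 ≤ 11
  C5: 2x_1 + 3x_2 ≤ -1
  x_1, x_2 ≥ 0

Infeasible (no feasible solution exists)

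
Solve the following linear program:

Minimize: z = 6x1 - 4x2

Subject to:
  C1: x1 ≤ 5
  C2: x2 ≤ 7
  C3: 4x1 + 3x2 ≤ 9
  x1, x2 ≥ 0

Evaluate the objective at each vertex of the feasible region:
  z(0, 0) = 0
  z(2.25, 0) = 13.5
  z(0, 3) = -12  ←
The minimum is at x1 = 0, x2 = 3.

x1 = 0, x2 = 3, z = -12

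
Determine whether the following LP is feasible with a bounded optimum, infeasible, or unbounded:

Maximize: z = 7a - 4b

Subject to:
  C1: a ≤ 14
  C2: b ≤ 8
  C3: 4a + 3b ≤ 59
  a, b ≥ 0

Feasible with a bounded optimal solution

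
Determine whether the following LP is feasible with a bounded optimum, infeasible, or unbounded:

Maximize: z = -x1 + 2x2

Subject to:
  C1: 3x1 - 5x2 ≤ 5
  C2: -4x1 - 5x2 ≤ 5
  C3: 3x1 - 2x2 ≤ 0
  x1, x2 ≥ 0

Unbounded (objective can increase without bound)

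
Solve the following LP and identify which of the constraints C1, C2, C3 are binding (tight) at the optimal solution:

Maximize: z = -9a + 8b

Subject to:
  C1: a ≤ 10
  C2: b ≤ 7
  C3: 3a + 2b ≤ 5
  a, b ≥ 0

At a = 0, b = 2.5, compute slack b - a·x for each constraint:
  C1: 10 − 0 = 10  (slack)
  C2: 7 − 2.5 = 4.5  (slack)
  C3: 5 − 5 = 0  (binding)

Optimal: a = 0, b = 2.5
Binding: C3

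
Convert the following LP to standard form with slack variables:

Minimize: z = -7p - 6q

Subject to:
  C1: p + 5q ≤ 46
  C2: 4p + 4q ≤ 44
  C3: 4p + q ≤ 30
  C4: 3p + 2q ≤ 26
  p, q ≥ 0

min z = -7p - 6q

s.t.
  p + 5q + s1 = 46
  4p + 4q + s2 = 44
  4p + q + s3 = 30
  3p + 2q + s4 = 26
  p, q, s1, s2, s3, s4 ≥ 0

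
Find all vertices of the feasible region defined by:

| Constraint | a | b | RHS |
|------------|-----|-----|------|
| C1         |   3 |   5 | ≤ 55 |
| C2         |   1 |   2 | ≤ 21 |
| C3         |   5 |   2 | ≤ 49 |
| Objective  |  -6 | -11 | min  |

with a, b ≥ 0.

(0, 0), (9.8, 0), (7.105, 6.737), (5, 8), (0, 10.5)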